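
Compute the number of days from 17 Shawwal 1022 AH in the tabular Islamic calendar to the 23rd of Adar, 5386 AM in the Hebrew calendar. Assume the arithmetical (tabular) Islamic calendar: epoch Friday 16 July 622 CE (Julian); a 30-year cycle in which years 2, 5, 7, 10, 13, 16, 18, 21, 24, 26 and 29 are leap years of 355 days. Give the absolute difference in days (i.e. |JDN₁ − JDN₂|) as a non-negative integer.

4494

JDN of the first date = 2310530.
JDN of the second date = 2315024.
|2315024 − 2310530| = 4494.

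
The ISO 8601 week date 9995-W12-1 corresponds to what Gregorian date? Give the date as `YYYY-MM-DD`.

9995-03-20

ISO week 1 of 9995 is the week containing the first Thursday of 9995.
Week 12, day 1 (Monday) lands on 9995-03-20.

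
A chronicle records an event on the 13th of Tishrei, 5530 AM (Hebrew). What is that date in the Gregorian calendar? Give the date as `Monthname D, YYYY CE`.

October 14, 1769 CE

Julian Day Number of the source date = 2367461.
Converting JDN 2367461 to the Gregorian calendar gives 14 October 1769 CE.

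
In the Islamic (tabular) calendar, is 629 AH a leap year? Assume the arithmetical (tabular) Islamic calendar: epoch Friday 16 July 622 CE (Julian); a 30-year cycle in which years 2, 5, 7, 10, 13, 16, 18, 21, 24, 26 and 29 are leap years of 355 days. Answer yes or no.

yes

Year 629 AH is year 29 of its 30-year cycle; leap positions are 2, 5, 7, 10, 13, 16, 18, 21, 24, 26, 29, so it is a leap year (355 days).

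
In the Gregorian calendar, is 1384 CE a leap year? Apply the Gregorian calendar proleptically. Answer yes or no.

1384 is divisible by 4 and not by 100, so it is a leap year.

yes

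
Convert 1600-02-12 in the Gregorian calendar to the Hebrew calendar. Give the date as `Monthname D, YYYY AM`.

Shevat 27, 5360 AM

Both dates share Julian Day Number 2305490; in the Hebrew calendar that is 27 Shevat 5360 AM.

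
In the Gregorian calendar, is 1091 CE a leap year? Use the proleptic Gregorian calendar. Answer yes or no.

no

1091 is not divisible by 4, so it is a common year.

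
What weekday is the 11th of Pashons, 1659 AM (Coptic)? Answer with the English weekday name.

In the Gregorian calendar this is 19 May 1943 (JDN 2430864).
JDN 2430864 mod 7 = 2, and JDN 0 was a Monday, so this is a Wednesday.

Wednesday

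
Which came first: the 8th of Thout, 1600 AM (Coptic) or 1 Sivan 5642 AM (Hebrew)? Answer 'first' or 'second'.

second

The two dates have Julian Day Numbers 2409072 and 2408585 respectively.
Since 2408585 < 2409072, the second date comes first.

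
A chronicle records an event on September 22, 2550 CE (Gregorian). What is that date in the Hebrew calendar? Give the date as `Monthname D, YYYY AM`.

Both dates share Julian Day Number 2652693; in the Hebrew calendar that is 9 Tishrei 6311 AM.

Tishrei 9, 6311 AM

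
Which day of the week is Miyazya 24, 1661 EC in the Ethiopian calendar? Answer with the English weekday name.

In the Gregorian calendar this is 29 April 1669 (JDN 2330769).
2330769 ≡ 0 (mod 7); counting from Monday = 0 gives Monday.

Monday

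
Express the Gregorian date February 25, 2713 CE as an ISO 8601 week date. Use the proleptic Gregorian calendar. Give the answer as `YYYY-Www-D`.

2713-W09-2

The weekday is Tuesday (ISO weekday 2).
That Tuesday belongs to ISO week 9 of ISO year 2713.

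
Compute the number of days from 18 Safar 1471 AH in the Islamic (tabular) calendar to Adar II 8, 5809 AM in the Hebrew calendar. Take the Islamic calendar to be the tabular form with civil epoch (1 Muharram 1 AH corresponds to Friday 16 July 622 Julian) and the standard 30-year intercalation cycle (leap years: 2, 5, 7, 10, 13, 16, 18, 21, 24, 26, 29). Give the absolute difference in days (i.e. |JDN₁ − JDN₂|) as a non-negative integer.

107

JDN of the first date = 2469406.
JDN of the second date = 2469513.
|2469513 − 2469406| = 107.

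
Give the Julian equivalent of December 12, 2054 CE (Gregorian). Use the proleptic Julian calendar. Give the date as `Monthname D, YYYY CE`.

The Julian–Gregorian offset here is 13 days (Julian trailing).
12 December 2054 Gregorian − 13 days → 29 November 2054 Julian.

November 29, 2054 CE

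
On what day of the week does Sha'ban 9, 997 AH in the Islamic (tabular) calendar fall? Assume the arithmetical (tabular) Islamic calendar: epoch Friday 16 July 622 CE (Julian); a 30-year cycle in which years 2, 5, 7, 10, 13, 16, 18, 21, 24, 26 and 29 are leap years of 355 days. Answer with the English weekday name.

Friday

Equivalently 23 June 1589 Gregorian, JDN 2301604.
Since JDN mod 7 = 4 (0 = Monday), the day is Friday.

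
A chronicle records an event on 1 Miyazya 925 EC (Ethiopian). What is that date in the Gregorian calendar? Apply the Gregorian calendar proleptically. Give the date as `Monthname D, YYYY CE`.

Julian Day Number of the source date = 2061922.
Converting JDN 2061922 to the Gregorian calendar gives 1 April 933 CE.

April 1, 933 CE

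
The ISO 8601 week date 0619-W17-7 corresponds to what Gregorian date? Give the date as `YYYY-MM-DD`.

ISO week 1 of 619 is the week containing the first Thursday of 619.
Week 17, day 7 (Sunday) lands on 0619-05-02.

0619-05-02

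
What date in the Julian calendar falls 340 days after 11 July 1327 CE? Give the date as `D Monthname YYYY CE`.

15 June 1328 CE

JDN of 11 July 1327 CE = 2205936.
2205936 + 340 = 2206276.
JDN 2206276 in the Julian calendar is 15 June 1328 CE.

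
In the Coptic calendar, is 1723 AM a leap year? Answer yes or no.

yes

1723 mod 4 = 3; in the Coptic calendar a year is leap when year mod 4 = 3, so it is a leap year.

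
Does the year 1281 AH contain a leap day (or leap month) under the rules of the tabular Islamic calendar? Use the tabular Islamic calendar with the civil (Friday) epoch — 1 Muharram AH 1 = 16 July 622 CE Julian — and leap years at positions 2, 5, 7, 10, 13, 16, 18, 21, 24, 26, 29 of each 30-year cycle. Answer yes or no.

Year 1281 AH is year 21 of its 30-year cycle; leap positions are 2, 5, 7, 10, 13, 16, 18, 21, 24, 26, 29, so it is a leap year (355 days).

yes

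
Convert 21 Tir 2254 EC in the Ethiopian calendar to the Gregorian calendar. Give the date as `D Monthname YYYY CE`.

Both dates share Julian Day Number 2547269; in the Gregorian calendar that is 31 January 2262 CE.

31 January 2262 CE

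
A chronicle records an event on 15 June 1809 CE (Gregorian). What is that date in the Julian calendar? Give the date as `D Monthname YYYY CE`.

At this point the Julian calendar is 12 days behind the Gregorian.
15 June 1809 Gregorian − 12 days → 3 June 1809 Julian.

3 June 1809 CE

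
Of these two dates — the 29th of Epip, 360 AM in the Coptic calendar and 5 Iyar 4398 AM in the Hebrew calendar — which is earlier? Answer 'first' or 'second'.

First date → JDN 1956483; second date → JDN 1954201.
JDN 1954201 < JDN 1956483, so the second date is earlier.

second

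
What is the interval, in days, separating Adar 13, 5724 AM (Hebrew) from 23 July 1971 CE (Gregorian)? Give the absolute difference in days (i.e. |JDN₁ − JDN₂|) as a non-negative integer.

JDN of the first date = 2438452.
JDN of the second date = 2441156.
|2441156 − 2438452| = 2704.

2704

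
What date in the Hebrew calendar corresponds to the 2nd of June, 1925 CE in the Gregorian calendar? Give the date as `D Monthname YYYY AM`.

Both dates share Julian Day Number 2424304; in the Hebrew calendar that is 10 Sivan 5685 AM.

10 Sivan 5685 AM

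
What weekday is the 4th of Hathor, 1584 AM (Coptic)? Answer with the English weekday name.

Wednesday

Equivalently 13 November 1867 Gregorian, JDN 2403284.
JDN 2403284 mod 7 = 2, and JDN 0 was a Monday, so this is a Wednesday.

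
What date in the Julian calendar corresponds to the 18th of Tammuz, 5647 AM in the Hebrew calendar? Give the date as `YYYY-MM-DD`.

1887-06-28

Both dates share Julian Day Number 2410463; in the Julian calendar that is 28 June 1887 CE.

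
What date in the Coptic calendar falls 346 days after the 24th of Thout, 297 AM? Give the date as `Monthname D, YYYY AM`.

Thout 5, 298 AM

Counting 346 days forward from JDN 1933167 reaches JDN 1933513, which is Thout 5, 298 AM.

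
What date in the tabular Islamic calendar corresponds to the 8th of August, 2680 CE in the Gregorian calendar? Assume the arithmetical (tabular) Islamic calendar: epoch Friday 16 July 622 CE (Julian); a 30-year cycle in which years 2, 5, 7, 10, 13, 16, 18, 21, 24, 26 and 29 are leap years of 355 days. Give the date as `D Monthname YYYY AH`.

Julian Day Number of the source date = 2700130.
Converting JDN 2700130 to the tabular Islamic calendar gives 20 Rabi' al-Awwal 2122 AH.

20 Rabi' al-Awwal 2122 AH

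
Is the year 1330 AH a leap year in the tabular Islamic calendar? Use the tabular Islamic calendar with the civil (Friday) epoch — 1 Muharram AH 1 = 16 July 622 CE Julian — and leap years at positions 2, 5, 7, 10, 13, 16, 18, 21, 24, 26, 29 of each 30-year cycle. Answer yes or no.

yes

Year 1330 AH is year 10 of its 30-year cycle; leap positions are 2, 5, 7, 10, 13, 16, 18, 21, 24, 26, 29, so it is a leap year (355 days).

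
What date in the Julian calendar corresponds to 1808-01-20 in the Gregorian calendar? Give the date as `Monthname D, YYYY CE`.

At this point the Julian calendar is 12 days behind the Gregorian.
20 January 1808 Gregorian − 12 days → 8 January 1808 Julian.

January 8, 1808 CE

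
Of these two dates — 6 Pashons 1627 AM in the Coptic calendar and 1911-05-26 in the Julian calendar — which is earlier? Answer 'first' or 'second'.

Converting both to JDN: 2419171 vs 2419196; the smaller is the first.

first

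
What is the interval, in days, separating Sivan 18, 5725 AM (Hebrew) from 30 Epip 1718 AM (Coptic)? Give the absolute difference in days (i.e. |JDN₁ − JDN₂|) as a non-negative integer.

JDN of the first date = 2438930.
JDN of the second date = 2452493.
|2452493 − 2438930| = 13563.

13563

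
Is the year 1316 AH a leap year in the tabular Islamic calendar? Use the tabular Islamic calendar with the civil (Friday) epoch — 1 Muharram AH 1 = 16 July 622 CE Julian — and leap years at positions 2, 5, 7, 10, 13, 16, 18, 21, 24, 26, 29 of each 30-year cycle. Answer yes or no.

yes

Year 1316 AH is year 26 of its 30-year cycle; leap positions are 2, 5, 7, 10, 13, 16, 18, 21, 24, 26, 29, so it is a leap year (355 days).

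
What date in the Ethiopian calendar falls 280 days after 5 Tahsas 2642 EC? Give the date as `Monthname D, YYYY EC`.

Counting 280 days forward from JDN 2688940 reaches JDN 2689220, which is Meskerem 10, 2643 EC.

Meskerem 10, 2643 EC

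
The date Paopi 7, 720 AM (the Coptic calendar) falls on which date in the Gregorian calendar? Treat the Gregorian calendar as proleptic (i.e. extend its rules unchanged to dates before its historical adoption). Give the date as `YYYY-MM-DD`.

Julian Day Number of the source date = 2087681.
Converting JDN 2087681 to the Gregorian calendar gives 11 October 1003 CE.

1003-10-11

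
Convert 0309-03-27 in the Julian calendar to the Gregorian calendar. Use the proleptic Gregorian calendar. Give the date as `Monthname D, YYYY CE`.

March 28, 309 CE

At this point the Julian calendar is 1 day behind the Gregorian.
27 March 309 Julian + 1 day → 28 March 309 Gregorian.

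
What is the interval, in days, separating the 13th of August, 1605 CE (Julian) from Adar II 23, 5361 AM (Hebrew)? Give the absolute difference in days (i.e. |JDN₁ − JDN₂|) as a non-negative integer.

1610

First date → JDN 2307509; second date → JDN 2305899.
The interval is |2307509 − 2305899| = 1610 days.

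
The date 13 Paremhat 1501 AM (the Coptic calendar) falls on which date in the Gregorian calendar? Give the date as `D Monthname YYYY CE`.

Both dates share Julian Day Number 2373097; in the Gregorian calendar that is 20 March 1785 CE.

20 March 1785 CE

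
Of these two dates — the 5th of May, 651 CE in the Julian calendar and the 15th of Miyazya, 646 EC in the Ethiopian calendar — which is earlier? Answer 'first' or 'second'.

Converting both to JDN: 1958960 vs 1960031; the smaller is the first.

first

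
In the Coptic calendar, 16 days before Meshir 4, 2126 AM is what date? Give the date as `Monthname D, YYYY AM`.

Counting 16 days back from JDN 2601339 reaches JDN 2601323, which is Tobi 18, 2126 AM.

Tobi 18, 2126 AM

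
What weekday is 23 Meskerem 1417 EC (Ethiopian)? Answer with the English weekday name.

Wednesday

Equivalently 29 September 1424 Gregorian, JDN 2241437.
2241437 ≡ 2 (mod 7); counting from Monday = 0 gives Wednesday.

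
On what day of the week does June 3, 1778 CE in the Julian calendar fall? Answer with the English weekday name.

Equivalently 14 June 1778 Gregorian, JDN 2370626.
2370626 ≡ 6 (mod 7); counting from Monday = 0 gives Sunday.

Sunday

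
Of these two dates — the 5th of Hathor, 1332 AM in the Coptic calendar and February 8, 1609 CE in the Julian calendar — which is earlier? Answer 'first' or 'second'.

second

First date → JDN 2311242; second date → JDN 2308784.
JDN 2308784 < JDN 2311242, so the second date is earlier.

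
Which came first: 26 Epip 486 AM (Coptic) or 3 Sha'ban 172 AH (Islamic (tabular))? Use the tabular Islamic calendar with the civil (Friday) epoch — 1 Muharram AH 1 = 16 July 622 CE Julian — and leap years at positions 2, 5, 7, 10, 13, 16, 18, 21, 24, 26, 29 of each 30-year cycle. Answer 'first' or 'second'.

The two dates have Julian Day Numbers 2002501 and 2009246 respectively.
Since 2002501 < 2009246, the first date comes first.

first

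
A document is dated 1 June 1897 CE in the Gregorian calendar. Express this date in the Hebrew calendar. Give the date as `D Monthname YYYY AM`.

Julian Day Number of the source date = 2414077.
Converting JDN 2414077 to the Hebrew calendar gives 1 Sivan 5657 AM.

1 Sivan 5657 AM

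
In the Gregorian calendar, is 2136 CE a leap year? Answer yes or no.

2136 is divisible by 4 and not by 100, so it is a leap year.

yes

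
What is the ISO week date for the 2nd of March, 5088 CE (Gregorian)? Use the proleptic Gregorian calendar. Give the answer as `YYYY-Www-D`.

The weekday is Friday (ISO weekday 5).
That Friday belongs to ISO week 9 of ISO year 5088.

5088-W09-5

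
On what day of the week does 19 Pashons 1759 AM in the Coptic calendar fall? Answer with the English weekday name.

Wednesday

Equivalently 27 May 2043 Gregorian, JDN 2467397.
2467397 ≡ 2 (mod 7); counting from Monday = 0 gives Wednesday.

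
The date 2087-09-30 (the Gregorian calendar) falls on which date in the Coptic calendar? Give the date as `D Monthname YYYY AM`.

Both dates share Julian Day Number 2483594; in the Coptic calendar that is 19 Thout 1804 AM.

19 Thout 1804 AM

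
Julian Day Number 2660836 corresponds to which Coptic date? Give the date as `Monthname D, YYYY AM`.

The Gregorian equivalent of JDN 2660836 is 7 January 2573.
In the Coptic calendar that day is Koiak 25, 2289 AM.

Koiak 25, 2289 AM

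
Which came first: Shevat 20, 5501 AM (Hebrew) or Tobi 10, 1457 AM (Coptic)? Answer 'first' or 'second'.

The two dates have Julian Day Numbers 2356984 and 2356963 respectively.
Since 2356963 < 2356984, the second date comes first.

second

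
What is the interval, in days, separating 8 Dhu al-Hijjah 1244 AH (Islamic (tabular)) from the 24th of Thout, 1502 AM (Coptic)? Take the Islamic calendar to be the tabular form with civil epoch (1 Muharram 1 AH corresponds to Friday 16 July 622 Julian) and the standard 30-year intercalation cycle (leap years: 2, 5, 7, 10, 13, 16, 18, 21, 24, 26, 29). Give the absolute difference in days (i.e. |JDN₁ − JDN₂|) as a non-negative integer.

First date → JDN 2389250; second date → JDN 2373293.
The interval is |2389250 − 2373293| = 15957 days.

15957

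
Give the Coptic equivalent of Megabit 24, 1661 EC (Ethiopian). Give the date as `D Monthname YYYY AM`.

24 Paremhat 1385 AM

Julian Day Number of the source date = 2330739.
Converting JDN 2330739 to the Coptic calendar gives 24 Paremhat 1385 AM.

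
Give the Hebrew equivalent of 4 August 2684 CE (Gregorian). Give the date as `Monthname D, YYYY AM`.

Julian Day Number of the source date = 2701587.
Converting JDN 2701587 to the Hebrew calendar gives 1 Av 6444 AM.

Av 1, 6444 AM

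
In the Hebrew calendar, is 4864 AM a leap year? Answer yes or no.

Hebrew year 4864 is year 19 of its 19-year Metonic cycle; leap years are at positions 3, 6, 8, 11, 14, 17, 19, so it is a leap year (13 months).

yes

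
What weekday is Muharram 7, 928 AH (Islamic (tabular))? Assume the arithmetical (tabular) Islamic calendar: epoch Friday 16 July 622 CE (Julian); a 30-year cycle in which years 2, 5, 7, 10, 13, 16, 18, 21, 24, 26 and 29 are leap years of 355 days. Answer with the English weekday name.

Equivalently 17 December 1521 Gregorian, JDN 2276944.
Since JDN mod 7 = 5 (0 = Monday), the day is Saturday.

Saturday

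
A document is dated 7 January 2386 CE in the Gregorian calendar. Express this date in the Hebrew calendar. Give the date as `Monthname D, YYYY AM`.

Both dates share Julian Day Number 2592535; in the Hebrew calendar that is 5 Tevet 6146 AM.

Tevet 5, 6146 AM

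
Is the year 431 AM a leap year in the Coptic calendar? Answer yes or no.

yes

431 mod 4 = 3; in the Coptic calendar a year is leap when year mod 4 = 3, so it is a leap year.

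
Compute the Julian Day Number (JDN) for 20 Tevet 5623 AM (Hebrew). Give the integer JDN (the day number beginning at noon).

In the Gregorian calendar the same day is 11 January 1863.
JDN 2451545 is 1 January 2000 CE (Gregorian); the target day is −50028 days from there, so JDN = 2401517.

2401517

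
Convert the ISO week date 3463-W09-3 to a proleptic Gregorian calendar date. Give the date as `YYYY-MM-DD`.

ISO week 1 of 3463 is the week containing the first Thursday of 3463.
Week 9, day 3 (Wednesday) lands on 3463-02-25.

3463-02-25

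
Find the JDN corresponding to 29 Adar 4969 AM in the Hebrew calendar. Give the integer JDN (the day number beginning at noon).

In the proleptic Gregorian calendar the same day is 14 March 1209.
JDN 2299161 is 15 October 1582 CE (Gregorian); the target day is −136450 days from there, so JDN = 2162711.

2162711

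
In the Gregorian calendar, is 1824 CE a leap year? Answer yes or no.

1824 is divisible by 4 and not by 100, so it is a leap year.

yes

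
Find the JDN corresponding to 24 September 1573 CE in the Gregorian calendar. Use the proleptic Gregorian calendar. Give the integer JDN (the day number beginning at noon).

JDN 2400001 is 17 November 1858 CE (Gregorian), MJD 0; the target day is −104148 days from there, so JDN = 2295853.

2295853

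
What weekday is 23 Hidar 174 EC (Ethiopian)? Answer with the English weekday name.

In the proleptic Gregorian calendar this is 18 November 181 (JDN 1787491).
Since JDN mod 7 = 6 (0 = Monday), the day is Sunday.

Sunday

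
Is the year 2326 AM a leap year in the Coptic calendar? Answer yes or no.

2326 mod 4 = 2; in the Coptic calendar a year is leap when year mod 4 = 3, so it is a common year.

no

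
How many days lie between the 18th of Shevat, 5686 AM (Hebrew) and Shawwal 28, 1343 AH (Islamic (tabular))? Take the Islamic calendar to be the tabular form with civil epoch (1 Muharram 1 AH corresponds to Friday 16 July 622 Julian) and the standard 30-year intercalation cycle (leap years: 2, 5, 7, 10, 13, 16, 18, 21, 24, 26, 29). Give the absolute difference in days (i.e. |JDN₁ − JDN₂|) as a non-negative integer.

256

First date → JDN 2424549; second date → JDN 2424293.
The interval is |2424549 − 2424293| = 256 days.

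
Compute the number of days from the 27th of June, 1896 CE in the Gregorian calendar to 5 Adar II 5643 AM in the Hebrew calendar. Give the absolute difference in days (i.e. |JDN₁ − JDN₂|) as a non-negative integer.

4854

First date → JDN 2413738; second date → JDN 2408884.
The interval is |2413738 − 2408884| = 4854 days.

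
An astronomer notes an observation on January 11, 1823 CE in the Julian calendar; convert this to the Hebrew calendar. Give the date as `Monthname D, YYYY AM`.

Shevat 11, 5583 AM

Both dates share Julian Day Number 2386919; in the Hebrew calendar that is 11 Shevat 5583 AM.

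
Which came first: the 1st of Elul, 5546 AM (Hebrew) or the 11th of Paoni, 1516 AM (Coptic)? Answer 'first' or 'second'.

first

First date → JDN 2373620; second date → JDN 2378664.
JDN 2373620 < JDN 2378664, so the first date is earlier.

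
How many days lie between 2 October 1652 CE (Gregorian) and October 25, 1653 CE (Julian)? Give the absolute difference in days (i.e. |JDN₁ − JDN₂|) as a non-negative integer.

398

JDN of the first date = 2324716.
JDN of the second date = 2325114.
|2325114 − 2324716| = 398.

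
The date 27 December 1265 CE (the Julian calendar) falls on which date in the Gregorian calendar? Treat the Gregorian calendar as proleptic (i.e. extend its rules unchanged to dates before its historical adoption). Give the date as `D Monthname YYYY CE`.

At this point the Julian calendar is 7 days behind the Gregorian.
27 December 1265 Julian + 7 days → 3 January 1266 Gregorian.

3 January 1266 CE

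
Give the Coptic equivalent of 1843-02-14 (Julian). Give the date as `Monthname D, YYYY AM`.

Both dates share Julian Day Number 2394258; in the Coptic calendar that is 20 Meshir 1559 AM.

Meshir 20, 1559 AM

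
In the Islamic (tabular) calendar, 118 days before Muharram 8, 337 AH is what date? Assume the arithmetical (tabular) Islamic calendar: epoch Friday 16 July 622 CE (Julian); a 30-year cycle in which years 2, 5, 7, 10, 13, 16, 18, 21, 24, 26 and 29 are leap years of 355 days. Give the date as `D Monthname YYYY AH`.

8 Ramadan 336 AH

Counting 118 days back from JDN 2067514 reaches JDN 2067396, which is 8 Ramadan 336 AH.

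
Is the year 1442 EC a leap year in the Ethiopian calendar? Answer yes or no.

no

1442 mod 4 = 2; in the Ethiopian calendar a year is leap when year mod 4 = 3, so it is a common year.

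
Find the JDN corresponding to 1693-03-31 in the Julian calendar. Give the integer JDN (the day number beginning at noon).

2339516

Equivalently 10 April 1693 (Gregorian).
JDN 2299161 is 15 October 1582 CE (Gregorian); the target day is +40355 days from there, so JDN = 2339516.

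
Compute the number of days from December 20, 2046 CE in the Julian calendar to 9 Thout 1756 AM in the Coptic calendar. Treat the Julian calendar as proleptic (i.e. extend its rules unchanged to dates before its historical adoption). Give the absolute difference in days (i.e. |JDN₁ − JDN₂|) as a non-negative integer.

JDN of the first date = 2468713.
JDN of the second date = 2466052.
|2466052 − 2468713| = 2661.

2661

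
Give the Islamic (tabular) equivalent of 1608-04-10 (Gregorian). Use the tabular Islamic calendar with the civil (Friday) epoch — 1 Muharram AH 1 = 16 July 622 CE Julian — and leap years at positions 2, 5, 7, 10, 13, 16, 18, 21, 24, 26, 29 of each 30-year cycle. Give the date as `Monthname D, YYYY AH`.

Both dates share Julian Day Number 2308470; in the tabular Islamic calendar that is 24 Dhu al-Hijjah 1016 AH.

Dhu al-Hijjah 24, 1016 AH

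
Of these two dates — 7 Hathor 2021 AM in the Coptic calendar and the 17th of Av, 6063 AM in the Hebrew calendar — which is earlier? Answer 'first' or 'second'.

The two dates have Julian Day Numbers 2562901 and 2562426 respectively.
Since 2562426 < 2562901, the second date comes first.

second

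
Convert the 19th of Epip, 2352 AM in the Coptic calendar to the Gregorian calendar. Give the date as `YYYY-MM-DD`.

Both dates share Julian Day Number 2684051; in the Gregorian calendar that is 31 July 2636 CE.

2636-07-31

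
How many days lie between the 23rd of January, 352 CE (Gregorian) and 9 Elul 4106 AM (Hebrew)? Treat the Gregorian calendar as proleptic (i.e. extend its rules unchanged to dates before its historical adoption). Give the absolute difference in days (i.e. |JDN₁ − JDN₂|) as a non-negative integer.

1987

First date → JDN 1849647; second date → JDN 1847660.
The interval is |1849647 − 1847660| = 1987 days.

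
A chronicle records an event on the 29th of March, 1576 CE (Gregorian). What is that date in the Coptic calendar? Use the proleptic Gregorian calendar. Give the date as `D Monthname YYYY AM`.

Julian Day Number of the source date = 2296770.
Converting JDN 2296770 to the Coptic calendar gives 23 Paremhat 1292 AM.

23 Paremhat 1292 AM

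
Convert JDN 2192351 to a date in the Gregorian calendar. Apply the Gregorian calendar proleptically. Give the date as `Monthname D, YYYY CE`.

May 8, 1290 CE

JDN 2451545 is 1 Jan 2000; 2192351 is −259194 days from there.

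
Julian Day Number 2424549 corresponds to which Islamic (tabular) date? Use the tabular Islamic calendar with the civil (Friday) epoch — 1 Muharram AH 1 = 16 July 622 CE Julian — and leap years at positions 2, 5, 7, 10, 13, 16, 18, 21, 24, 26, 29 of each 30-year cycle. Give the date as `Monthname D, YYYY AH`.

Rajab 19, 1344 AH

JDN 2424549 is 2 February 1926 in the Gregorian calendar.
In the tabular Islamic calendar that day is Rajab 19, 1344 AH.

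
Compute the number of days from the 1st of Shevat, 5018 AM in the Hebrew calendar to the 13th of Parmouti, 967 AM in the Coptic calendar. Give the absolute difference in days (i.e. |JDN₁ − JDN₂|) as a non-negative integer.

First date → JDN 2180549; second date → JDN 2178083.
The interval is |2180549 − 2178083| = 2466 days.

2466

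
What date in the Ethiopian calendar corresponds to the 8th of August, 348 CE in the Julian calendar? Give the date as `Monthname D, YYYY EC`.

Julian Day Number of the source date = 1848385.
Converting JDN 1848385 to the Ethiopian calendar gives 15 Nehase 340 EC.

Nehase 15, 340 EC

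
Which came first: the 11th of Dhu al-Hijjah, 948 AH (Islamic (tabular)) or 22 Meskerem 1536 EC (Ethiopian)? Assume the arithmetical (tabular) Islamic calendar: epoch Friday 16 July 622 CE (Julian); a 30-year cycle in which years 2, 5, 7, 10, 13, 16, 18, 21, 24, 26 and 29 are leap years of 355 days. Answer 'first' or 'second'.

first

First date → JDN 2284360; second date → JDN 2284901.
JDN 2284360 < JDN 2284901, so the first date is earlier.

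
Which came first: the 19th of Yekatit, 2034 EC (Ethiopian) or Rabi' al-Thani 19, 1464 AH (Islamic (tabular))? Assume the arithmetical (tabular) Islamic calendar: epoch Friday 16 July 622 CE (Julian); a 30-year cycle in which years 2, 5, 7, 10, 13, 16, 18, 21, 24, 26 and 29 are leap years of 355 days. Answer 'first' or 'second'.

First date → JDN 2466942; second date → JDN 2466985.
JDN 2466942 < JDN 2466985, so the first date is earlier.

first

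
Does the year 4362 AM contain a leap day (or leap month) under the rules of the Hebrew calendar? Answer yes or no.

Hebrew year 4362 is year 11 of its 19-year Metonic cycle; leap years are at positions 3, 6, 8, 11, 14, 17, 19, so it is a leap year (13 months).

yes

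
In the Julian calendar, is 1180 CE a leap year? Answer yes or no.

yes

1180 mod 4 = 0, so it is a leap year in the Julian calendar.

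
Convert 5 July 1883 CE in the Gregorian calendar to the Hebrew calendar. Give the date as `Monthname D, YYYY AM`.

Julian Day Number of the source date = 2408997.
Converting JDN 2408997 to the Hebrew calendar gives 30 Sivan 5643 AM.

Sivan 30, 5643 AM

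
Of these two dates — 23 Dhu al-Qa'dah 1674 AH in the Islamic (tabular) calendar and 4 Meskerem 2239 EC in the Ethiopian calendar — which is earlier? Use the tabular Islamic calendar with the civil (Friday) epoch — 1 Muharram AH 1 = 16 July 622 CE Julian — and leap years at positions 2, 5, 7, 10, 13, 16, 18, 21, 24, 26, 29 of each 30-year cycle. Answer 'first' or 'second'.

First date → JDN 2541612; second date → JDN 2541653.
JDN 2541612 < JDN 2541653, so the first date is earlier.

first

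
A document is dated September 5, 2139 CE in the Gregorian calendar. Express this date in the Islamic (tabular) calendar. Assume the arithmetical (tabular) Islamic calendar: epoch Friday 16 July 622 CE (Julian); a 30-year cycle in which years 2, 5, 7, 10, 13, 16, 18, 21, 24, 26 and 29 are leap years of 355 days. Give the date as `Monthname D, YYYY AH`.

Both dates share Julian Day Number 2502561; in the tabular Islamic calendar that is 11 Ramadan 1564 AH.

Ramadan 11, 1564 AH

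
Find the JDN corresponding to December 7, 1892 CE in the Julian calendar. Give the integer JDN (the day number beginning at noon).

Equivalently 19 December 1892 (Gregorian).
JDN 2400001 is 17 November 1858 CE (Gregorian), MJD 0; the target day is +12451 days from there, so JDN = 2412452.

2412452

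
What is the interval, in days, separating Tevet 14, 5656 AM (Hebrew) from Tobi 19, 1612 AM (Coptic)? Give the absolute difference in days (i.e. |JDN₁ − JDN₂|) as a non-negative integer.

27

JDN of the first date = 2413559.
JDN of the second date = 2413586.
|2413586 − 2413559| = 27.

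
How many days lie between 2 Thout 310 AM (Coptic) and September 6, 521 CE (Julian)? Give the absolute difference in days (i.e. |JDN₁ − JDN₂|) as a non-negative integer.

26291

JDN of the first date = 1937893.
JDN of the second date = 1911602.
|1911602 − 1937893| = 26291.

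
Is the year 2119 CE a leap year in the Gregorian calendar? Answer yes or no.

2119 is not divisible by 4, so it is a common year.

no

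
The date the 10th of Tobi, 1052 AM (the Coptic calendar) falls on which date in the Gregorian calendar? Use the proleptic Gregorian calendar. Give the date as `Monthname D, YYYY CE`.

Julian Day Number of the source date = 2209037.
Converting JDN 2209037 to the Gregorian calendar gives 14 January 1336 CE.

January 14, 1336 CE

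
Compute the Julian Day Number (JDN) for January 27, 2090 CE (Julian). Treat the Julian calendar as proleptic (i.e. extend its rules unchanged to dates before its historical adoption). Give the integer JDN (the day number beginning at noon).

Equivalently 9 February 2090 (Gregorian).
JDN 2451545 is 1 January 2000 CE (Gregorian); the target day is +32912 days from there, so JDN = 2484457.

2484457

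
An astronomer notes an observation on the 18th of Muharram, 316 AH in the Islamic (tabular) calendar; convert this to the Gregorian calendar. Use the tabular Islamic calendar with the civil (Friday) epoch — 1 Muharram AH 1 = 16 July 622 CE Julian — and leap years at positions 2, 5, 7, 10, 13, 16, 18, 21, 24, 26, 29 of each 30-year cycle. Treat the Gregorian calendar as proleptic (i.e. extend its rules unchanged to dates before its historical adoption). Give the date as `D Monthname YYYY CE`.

Both dates share Julian Day Number 2060082; in the Gregorian calendar that is 18 March 928 CE.

18 March 928 CE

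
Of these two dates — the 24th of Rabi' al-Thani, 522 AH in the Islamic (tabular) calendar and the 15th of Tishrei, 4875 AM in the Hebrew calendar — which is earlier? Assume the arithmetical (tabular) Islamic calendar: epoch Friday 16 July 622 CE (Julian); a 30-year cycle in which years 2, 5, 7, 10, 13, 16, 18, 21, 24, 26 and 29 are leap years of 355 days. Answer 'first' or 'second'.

First date → JDN 2133177; second date → JDN 2128206.
JDN 2128206 < JDN 2133177, so the second date is earlier.

second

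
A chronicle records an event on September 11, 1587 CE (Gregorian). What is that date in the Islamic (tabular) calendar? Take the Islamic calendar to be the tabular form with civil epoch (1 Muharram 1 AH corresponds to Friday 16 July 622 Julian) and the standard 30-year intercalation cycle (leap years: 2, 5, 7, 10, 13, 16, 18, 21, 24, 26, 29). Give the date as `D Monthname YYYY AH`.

Both dates share Julian Day Number 2300953; in the tabular Islamic calendar that is 8 Shawwal 995 AH.

8 Shawwal 995 AH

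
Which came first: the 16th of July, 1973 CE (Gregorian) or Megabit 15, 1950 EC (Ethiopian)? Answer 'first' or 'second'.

second

The two dates have Julian Day Numbers 2441880 and 2436287 respectively.
Since 2436287 < 2441880, the second date comes first.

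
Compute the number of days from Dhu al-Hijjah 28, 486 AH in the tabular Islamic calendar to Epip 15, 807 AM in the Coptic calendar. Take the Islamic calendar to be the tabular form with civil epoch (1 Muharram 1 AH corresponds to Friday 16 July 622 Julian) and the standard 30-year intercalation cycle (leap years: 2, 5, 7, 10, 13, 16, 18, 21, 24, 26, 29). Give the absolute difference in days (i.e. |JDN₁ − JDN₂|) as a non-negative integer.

925

JDN of the first date = 2120660.
JDN of the second date = 2119735.
|2119735 − 2120660| = 925.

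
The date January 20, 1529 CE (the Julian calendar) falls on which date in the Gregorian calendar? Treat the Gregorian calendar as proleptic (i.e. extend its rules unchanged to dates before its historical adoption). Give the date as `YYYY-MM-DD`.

For dates in this range the Gregorian date is 10 days ahead of the Julian.
20 January 1529 Julian + 10 days → 30 January 1529 Gregorian.

1529-01-30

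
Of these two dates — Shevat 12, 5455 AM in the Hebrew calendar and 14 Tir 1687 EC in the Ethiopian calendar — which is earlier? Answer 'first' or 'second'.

The two dates have Julian Day Numbers 2340174 and 2340165 respectively.
Since 2340165 < 2340174, the second date comes first.

second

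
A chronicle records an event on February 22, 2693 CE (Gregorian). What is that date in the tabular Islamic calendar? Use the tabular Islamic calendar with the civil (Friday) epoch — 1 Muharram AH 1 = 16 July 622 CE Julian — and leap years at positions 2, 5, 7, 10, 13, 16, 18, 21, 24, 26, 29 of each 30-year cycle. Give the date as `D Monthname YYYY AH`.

24 Safar 2135 AH

Julian Day Number of the source date = 2704711.
Converting JDN 2704711 to the tabular Islamic calendar gives 24 Safar 2135 AH.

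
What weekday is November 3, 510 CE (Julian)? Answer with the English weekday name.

In the proleptic Gregorian calendar this is 5 November 510 (JDN 1907642).
Since JDN mod 7 = 2 (0 = Monday), the day is Wednesday.

Wednesday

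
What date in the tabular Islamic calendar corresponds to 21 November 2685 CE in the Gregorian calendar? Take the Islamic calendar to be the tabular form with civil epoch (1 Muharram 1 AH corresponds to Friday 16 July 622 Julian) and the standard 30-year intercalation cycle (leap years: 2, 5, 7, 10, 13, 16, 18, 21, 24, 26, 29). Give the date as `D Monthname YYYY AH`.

Julian Day Number of the source date = 2702061.
Converting JDN 2702061 to the tabular Islamic calendar gives 2 Ramadan 2127 AH.

2 Ramadan 2127 AH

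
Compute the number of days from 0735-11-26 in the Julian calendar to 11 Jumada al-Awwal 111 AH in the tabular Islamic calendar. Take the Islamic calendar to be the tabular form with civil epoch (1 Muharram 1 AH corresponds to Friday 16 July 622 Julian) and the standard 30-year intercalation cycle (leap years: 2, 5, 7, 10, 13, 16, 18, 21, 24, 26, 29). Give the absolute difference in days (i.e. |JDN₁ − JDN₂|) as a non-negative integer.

2298

JDN of the first date = 1989846.
JDN of the second date = 1987548.
|1987548 − 1989846| = 2298.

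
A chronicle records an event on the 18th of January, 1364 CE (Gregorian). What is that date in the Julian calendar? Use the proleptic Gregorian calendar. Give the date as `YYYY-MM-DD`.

For dates in this range the Gregorian date is 8 days ahead of the Julian.
18 January 1364 Gregorian − 8 days → 10 January 1364 Julian.

1364-01-10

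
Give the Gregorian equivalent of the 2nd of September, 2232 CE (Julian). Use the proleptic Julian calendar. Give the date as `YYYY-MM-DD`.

2232-09-17

For dates in this range the Gregorian date is 15 days ahead of the Julian.
2 September 2232 Julian + 15 days → 17 September 2232 Gregorian.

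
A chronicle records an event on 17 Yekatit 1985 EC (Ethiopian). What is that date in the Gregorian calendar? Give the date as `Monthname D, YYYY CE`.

February 24, 1993 CE

Julian Day Number of the source date = 2449043.
Converting JDN 2449043 to the Gregorian calendar gives 24 February 1993 CE.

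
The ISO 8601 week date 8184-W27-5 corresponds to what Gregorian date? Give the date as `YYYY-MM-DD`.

8184-07-02

ISO week 1 of 8184 is the week containing the first Thursday of 8184.
Week 27, day 5 (Friday) lands on 8184-07-02.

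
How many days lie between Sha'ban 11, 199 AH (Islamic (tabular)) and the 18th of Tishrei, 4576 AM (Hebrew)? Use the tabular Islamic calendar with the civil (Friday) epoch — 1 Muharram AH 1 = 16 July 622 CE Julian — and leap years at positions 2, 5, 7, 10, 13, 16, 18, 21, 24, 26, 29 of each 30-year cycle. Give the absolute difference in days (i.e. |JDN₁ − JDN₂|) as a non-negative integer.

182

JDN of the first date = 2018822.
JDN of the second date = 2019004.
|2019004 − 2018822| = 182.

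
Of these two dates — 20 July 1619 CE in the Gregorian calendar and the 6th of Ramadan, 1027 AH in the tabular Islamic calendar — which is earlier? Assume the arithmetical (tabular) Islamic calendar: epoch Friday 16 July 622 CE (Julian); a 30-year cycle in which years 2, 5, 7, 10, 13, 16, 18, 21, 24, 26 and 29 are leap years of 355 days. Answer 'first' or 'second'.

The two dates have Julian Day Numbers 2312588 and 2312261 respectively.
Since 2312261 < 2312588, the second date comes first.

second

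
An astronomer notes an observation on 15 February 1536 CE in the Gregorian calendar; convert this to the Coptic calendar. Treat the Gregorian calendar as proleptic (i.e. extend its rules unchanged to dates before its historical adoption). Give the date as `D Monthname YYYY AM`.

10 Meshir 1252 AM

Julian Day Number of the source date = 2282117.
Converting JDN 2282117 to the Coptic calendar gives 10 Meshir 1252 AM.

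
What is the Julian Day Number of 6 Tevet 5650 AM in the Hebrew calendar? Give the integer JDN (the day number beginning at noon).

2411366

In the Gregorian calendar the same day is 29 December 1889.
JDN 2299161 is 15 October 1582 CE (Gregorian); the target day is +112205 days from there, so JDN = 2411366.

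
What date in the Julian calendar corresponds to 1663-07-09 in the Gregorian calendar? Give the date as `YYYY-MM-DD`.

For dates in this range the Gregorian date is 10 days ahead of the Julian.
9 July 1663 Gregorian − 10 days → 29 June 1663 Julian.

1663-06-29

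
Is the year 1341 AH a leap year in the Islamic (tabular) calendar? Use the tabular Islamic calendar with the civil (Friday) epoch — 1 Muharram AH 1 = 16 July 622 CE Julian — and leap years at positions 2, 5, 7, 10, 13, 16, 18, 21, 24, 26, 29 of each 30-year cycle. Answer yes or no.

Year 1341 AH is year 21 of its 30-year cycle; leap positions are 2, 5, 7, 10, 13, 16, 18, 21, 24, 26, 29, so it is a leap year (355 days).

yes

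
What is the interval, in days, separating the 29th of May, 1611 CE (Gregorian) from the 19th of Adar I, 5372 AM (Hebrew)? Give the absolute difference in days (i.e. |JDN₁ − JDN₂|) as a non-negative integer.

269

First date → JDN 2309614; second date → JDN 2309883.
The interval is |2309614 − 2309883| = 269 days.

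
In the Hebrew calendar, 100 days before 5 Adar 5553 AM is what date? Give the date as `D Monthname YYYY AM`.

24 Cheshvan 5553 AM

Counting 100 days back from JDN 2375988 reaches JDN 2375888, which is 24 Cheshvan 5553 AM.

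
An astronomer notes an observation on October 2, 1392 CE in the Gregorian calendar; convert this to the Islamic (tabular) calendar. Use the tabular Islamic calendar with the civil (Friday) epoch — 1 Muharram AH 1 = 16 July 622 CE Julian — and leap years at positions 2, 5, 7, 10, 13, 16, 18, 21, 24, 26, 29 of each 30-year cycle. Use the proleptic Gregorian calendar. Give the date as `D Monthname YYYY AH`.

Julian Day Number of the source date = 2229753.
Converting JDN 2229753 to the tabular Islamic calendar gives 6 Dhu al-Qa'dah 794 AH.

6 Dhu al-Qa'dah 794 AH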